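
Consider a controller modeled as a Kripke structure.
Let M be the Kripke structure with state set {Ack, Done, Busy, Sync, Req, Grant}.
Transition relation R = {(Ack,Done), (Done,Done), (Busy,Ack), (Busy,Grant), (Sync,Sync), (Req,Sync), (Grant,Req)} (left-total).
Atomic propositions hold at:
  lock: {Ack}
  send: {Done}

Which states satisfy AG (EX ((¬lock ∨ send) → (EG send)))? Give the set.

Sat(¬lock) = {Done, Busy, Sync, Req, Grant}
Sat(¬lock ∨ send) = {Done, Busy, Sync, Req, Grant}
EG send: greatest fixpoint, start Z0 = {Done}, keep only states in Sat with some successor in Z. Already a fixed point.
Sat(EG send) = {Done}
Sat((¬lock ∨ send) → (EG send)) = {Ack, Done}
Sat(EX ((¬lock ∨ send) → (EG send))) = {s : some successor in {Ack, Done}} = {Ack, Done, Busy}
AG (EX ((¬lock ∨ send) → (EG send))): greatest fixpoint, start Z0 = {Ack, Done, Busy}, keep only states in Sat with every successor in Z. Z1 = {Ack, Done}; fixed.
Sat(AG (EX ((¬lock ∨ send) → (EG send)))) = {Ack, Done}

{Ack, Done}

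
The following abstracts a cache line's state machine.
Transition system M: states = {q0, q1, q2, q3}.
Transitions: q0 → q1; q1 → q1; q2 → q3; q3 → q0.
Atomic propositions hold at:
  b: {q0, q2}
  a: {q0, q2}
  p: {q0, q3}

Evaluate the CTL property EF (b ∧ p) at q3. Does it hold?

Sat(b ∧ p) = {q0}
EF (b ∧ p): least fixpoint, start Z0 = {q0}, add states with some successor in Z. Z1 = {q0, q3}; Z2 = {q0, q2, q3}; fixed.
Sat(EF (b ∧ p)) = {q0, q2, q3}
q3 ∈ Sat(EF (b ∧ p)) = {q0, q2, q3}, so the formula holds at q3.

Yes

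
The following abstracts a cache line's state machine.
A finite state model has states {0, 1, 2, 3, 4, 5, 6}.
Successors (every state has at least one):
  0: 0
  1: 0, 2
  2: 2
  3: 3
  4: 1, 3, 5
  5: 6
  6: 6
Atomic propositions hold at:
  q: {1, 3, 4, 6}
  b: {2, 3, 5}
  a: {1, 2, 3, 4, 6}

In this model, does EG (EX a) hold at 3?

Sat(EX a) = {s : some successor in {1, 2, 3, 4, 6}} = {1, 2, 3, 4, 5, 6}
EG (EX a): greatest fixpoint, start Z0 = {1, 2, 3, 4, 5, 6}, keep only states in Sat with some successor in Z. Already a fixed point.
Sat(EG (EX a)) = {1, 2, 3, 4, 5, 6}
3 ∈ Sat(EG (EX a)) = {1, 2, 3, 4, 5, 6}, so the formula holds at 3.

Yes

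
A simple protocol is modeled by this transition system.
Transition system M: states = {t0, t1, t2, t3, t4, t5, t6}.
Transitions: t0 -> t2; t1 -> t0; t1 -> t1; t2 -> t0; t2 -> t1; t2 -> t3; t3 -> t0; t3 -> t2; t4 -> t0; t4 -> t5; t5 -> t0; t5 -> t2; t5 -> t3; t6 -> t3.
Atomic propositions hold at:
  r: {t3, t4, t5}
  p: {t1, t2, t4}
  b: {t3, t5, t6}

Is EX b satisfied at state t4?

Sat(EX b) = {s : some successor in {t3, t5, t6}} = {t2, t4, t5, t6}
t4 ∈ Sat(EX b) = {t2, t4, t5, t6}, so the formula holds at t4.

Yes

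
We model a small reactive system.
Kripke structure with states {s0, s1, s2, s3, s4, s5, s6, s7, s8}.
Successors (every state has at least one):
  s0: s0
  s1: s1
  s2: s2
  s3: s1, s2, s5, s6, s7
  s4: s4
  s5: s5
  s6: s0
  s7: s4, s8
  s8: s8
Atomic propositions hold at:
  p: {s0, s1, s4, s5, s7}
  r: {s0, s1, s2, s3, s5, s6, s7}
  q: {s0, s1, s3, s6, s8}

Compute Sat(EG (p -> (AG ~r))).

Sat(~r) = {s4, s8}
AG ~r: greatest fixpoint, start Z0 = {s4, s8}, keep only states in Sat with every successor in Z. Already a fixed point.
Sat(AG ~r) = {s4, s8}
Sat(p -> (AG ~r)) = {s2, s3, s4, s6, s8}
EG (p -> (AG ~r)): greatest fixpoint, start Z0 = {s2, s3, s4, s6, s8}, keep only states in Sat with some successor in Z. Z1 = {s2, s3, s4, s8}; fixed.
Sat(EG (p -> (AG ~r))) = {s2, s3, s4, s8}

{s2, s3, s4, s8}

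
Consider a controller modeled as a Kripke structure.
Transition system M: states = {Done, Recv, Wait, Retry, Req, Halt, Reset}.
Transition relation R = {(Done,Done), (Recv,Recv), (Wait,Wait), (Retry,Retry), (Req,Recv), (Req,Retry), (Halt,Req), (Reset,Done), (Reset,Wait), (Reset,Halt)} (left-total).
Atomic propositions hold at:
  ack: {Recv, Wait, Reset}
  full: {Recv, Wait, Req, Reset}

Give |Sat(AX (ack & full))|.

Sat(ack & full) = {Recv, Wait, Reset}
Sat(AX (ack & full)) = {s : every successor in {Recv, Wait, Reset}} = {Recv, Wait}
|Sat(AX (ack & full))| = |{Recv, Wait}| = 2.

2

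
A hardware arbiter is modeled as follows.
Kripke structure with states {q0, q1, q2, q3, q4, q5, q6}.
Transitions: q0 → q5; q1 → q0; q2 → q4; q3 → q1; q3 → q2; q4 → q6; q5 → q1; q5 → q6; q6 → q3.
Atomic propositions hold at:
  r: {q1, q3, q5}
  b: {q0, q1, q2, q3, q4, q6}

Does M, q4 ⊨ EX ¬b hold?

No

Sat(¬b) = {q5}
Sat(EX ¬b) = {s : some successor in {q5}} = {q0}
q4 ∉ Sat(EX ¬b) = {q0}, so the formula does not hold at q4.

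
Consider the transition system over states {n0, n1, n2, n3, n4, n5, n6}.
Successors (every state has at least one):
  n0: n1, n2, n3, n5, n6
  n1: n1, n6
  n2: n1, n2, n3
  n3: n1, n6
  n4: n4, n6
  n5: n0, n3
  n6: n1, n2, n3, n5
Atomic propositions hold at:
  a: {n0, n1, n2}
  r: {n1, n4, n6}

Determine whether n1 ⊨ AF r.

AF r: least fixpoint, start Z0 = {n1, n4, n6}, add states with every successor in Z. Z1 = {n1, n3, n4, n6}; fixed.
Sat(AF r) = {n1, n3, n4, n6}
n1 ∈ Sat(AF r) = {n1, n3, n4, n6}, so the formula holds at n1.

Yes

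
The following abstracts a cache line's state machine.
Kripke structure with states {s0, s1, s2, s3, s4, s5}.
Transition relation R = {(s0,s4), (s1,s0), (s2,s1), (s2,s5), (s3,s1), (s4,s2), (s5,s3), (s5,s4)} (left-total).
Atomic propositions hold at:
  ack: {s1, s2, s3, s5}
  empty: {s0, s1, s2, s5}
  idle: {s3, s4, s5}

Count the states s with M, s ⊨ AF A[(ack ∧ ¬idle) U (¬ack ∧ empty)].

Sat(¬idle) = {s0, s1, s2}
Sat(ack ∧ ¬idle) = {s1, s2}
Sat(¬ack) = {s0, s4}
Sat(¬ack ∧ empty) = {s0}
A[(ack ∧ ¬idle) U (¬ack ∧ empty)]: least fixpoint, start Z0 = Sat((¬ack ∧ empty)) = {s0}, add states in Sat(ack ∧ ¬idle) with every successor in Z. Z1 = {s0, s1}; fixed.
Sat(A[(ack ∧ ¬idle) U (¬ack ∧ empty)]) = {s0, s1}
AF A[(ack ∧ ¬idle) U (¬ack ∧ empty)]: least fixpoint, start Z0 = {s0, s1}, add states with every successor in Z. Z1 = {s0, s1, s3}; fixed.
Sat(AF A[(ack ∧ ¬idle) U (¬ack ∧ empty)]) = {s0, s1, s3}
|Sat(AF A[(ack ∧ ¬idle) U (¬ack ∧ empty)])| = |{s0, s1, s3}| = 3.

3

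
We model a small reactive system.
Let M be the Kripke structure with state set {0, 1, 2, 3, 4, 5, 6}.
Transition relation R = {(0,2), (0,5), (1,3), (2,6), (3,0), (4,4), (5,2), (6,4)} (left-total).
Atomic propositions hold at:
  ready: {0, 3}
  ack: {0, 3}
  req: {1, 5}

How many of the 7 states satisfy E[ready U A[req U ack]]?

A[req U ack]: least fixpoint, start Z0 = Sat(ack) = {0, 3}, add states in Sat(req) with every successor in Z. Z1 = {0, 1, 3}; fixed.
Sat(A[req U ack]) = {0, 1, 3}
E[ready U A[req U ack]]: least fixpoint, start Z0 = Sat(A[req U ack]) = {0, 1, 3}, add states in Sat(ready) with some successor in Z. Already a fixed point.
Sat(E[ready U A[req U ack]]) = {0, 1, 3}
|Sat(E[ready U A[req U ack]])| = |{0, 1, 3}| = 3.

3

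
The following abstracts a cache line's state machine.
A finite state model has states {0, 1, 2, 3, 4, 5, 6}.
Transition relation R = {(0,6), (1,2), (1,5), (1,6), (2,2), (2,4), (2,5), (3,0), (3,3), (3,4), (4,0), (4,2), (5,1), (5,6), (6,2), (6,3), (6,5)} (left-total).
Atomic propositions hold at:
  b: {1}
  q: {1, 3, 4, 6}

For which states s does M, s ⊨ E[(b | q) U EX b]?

{1, 5, 6}

Sat(b | q) = {1, 3, 4, 6}
Sat(EX b) = {s : some successor in {1}} = {5}
E[(b | q) U EX b]: least fixpoint, start Z0 = Sat(EX b) = {5}, add states in Sat(b | q) with some successor in Z. Z1 = {1, 5, 6}; fixed.
Sat(E[(b | q) U EX b]) = {1, 5, 6}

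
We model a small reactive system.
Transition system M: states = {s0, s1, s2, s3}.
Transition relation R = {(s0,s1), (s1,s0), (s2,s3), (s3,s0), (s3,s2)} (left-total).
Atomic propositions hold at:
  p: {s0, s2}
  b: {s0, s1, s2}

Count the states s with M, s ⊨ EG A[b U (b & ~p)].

2

Sat(~p) = {s1, s3}
Sat(b & ~p) = {s1}
A[b U (b & ~p)]: least fixpoint, start Z0 = Sat((b & ~p)) = {s1}, add states in Sat(b) with every successor in Z. Z1 = {s0, s1}; fixed.
Sat(A[b U (b & ~p)]) = {s0, s1}
EG A[b U (b & ~p)]: greatest fixpoint, start Z0 = {s0, s1}, keep only states in Sat with some successor in Z. Already a fixed point.
Sat(EG A[b U (b & ~p)]) = {s0, s1}
|Sat(EG A[b U (b & ~p)])| = |{s0, s1}| = 2.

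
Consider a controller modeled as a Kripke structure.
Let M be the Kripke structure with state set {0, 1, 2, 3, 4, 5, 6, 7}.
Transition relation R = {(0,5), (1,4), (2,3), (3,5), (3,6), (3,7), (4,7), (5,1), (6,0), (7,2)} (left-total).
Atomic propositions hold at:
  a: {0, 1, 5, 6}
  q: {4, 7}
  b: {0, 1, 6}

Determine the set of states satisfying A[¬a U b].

Sat(¬a) = {2, 3, 4, 7}
A[¬a U b]: least fixpoint, start Z0 = Sat(b) = {0, 1, 6}, add states in Sat(¬a) with every successor in Z. Already a fixed point.
Sat(A[¬a U b]) = {0, 1, 6}

{0, 1, 6}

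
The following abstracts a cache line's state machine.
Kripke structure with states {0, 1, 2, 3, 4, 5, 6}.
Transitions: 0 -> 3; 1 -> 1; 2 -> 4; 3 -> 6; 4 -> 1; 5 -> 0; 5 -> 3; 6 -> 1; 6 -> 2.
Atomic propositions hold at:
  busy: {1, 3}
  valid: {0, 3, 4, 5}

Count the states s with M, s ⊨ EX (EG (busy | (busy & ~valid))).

Sat(~valid) = {1, 2, 6}
Sat(busy & ~valid) = {1}
Sat(busy | (busy & ~valid)) = {1, 3}
EG (busy | (busy & ~valid)): greatest fixpoint, start Z0 = {1, 3}, keep only states in Sat with some successor in Z. Z1 = {1}; fixed.
Sat(EG (busy | (busy & ~valid))) = {1}
Sat(EX (EG (busy | (busy & ~valid)))) = {s : some successor in {1}} = {1, 4, 6}
|Sat(EX (EG (busy | (busy & ~valid))))| = |{1, 4, 6}| = 3.

3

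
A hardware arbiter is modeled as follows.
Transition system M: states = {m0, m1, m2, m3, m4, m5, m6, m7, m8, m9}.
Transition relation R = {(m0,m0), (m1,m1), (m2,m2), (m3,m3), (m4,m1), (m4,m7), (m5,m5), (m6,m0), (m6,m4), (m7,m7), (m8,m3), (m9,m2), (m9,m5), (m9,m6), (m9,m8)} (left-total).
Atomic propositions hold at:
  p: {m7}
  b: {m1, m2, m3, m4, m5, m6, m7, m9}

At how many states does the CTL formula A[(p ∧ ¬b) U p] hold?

Sat(¬b) = {m0, m8}
Sat(p ∧ ¬b) = ∅
A[(p ∧ ¬b) U p]: least fixpoint, start Z0 = Sat(p) = {m7}, add states in Sat(p ∧ ¬b) with every successor in Z. Already a fixed point.
Sat(A[(p ∧ ¬b) U p]) = {m7}
|Sat(A[(p ∧ ¬b) U p])| = |{m7}| = 1.

1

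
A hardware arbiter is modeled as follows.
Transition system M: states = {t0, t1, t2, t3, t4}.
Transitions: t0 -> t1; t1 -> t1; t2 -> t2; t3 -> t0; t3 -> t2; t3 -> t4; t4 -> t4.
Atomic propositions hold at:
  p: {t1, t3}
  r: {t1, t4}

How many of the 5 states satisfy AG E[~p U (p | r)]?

3

Sat(~p) = {t0, t2, t4}
Sat(p | r) = {t1, t3, t4}
E[~p U (p | r)]: least fixpoint, start Z0 = Sat((p | r)) = {t1, t3, t4}, add states in Sat(~p) with some successor in Z. Z1 = {t0, t1, t3, t4}; fixed.
Sat(E[~p U (p | r)]) = {t0, t1, t3, t4}
AG E[~p U (p | r)]: greatest fixpoint, start Z0 = {t0, t1, t3, t4}, keep only states in Sat with every successor in Z. Z1 = {t0, t1, t4}; fixed.
Sat(AG E[~p U (p | r)]) = {t0, t1, t4}
|Sat(AG E[~p U (p | r)])| = |{t0, t1, t4}| = 3.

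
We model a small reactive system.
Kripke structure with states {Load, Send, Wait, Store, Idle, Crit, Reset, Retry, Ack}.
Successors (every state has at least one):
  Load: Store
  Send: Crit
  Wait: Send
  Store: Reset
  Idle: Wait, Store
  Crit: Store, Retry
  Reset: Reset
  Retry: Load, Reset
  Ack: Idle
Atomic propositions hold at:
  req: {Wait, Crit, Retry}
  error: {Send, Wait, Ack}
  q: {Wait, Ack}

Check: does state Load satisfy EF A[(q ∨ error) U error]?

No

Sat(q ∨ error) = {Send, Wait, Ack}
A[(q ∨ error) U error]: least fixpoint, start Z0 = Sat(error) = {Send, Wait, Ack}, add states in Sat(q ∨ error) with every successor in Z. Already a fixed point.
Sat(A[(q ∨ error) U error]) = {Send, Wait, Ack}
EF A[(q ∨ error) U error]: least fixpoint, start Z0 = {Send, Wait, Ack}, add states with some successor in Z. Z1 = {Send, Wait, Idle, Ack}; fixed.
Sat(EF A[(q ∨ error) U error]) = {Send, Wait, Idle, Ack}
Load ∉ Sat(EF A[(q ∨ error) U error]) = {Send, Wait, Idle, Ack}, so the formula does not hold at Load.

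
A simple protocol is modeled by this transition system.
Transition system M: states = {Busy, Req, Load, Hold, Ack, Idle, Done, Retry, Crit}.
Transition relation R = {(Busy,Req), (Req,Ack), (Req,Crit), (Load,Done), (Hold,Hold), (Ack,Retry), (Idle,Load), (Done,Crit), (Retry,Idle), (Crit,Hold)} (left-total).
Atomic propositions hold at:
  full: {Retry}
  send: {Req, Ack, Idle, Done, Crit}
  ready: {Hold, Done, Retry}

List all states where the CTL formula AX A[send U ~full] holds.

Sat(~full) = {Busy, Req, Load, Hold, Ack, Idle, Done, Crit}
A[send U ~full]: least fixpoint, start Z0 = Sat(~full) = {Busy, Req, Load, Hold, Ack, Idle, Done, Crit}, add states in Sat(send) with every successor in Z. Already a fixed point.
Sat(A[send U ~full]) = {Busy, Req, Load, Hold, Ack, Idle, Done, Crit}
Sat(AX A[send U ~full]) = {s : every successor in {Busy, Req, Load, Hold, Ack, Idle, Done, Crit}} = {Busy, Req, Load, Hold, Idle, Done, Retry, Crit}

{Busy, Req, Load, Hold, Idle, Done, Retry, Crit}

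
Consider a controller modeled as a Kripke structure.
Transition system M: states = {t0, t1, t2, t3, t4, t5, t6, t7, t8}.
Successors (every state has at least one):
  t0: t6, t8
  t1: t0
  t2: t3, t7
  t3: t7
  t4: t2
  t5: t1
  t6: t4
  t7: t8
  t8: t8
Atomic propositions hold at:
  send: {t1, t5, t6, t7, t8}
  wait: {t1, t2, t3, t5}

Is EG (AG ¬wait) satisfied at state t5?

Sat(¬wait) = {t0, t4, t6, t7, t8}
AG ¬wait: greatest fixpoint, start Z0 = {t0, t4, t6, t7, t8}, keep only states in Sat with every successor in Z. Z1 = {t0, t6, t7, t8}; Z2 = {t0, t7, t8}; Z3 = {t7, t8}; fixed.
Sat(AG ¬wait) = {t7, t8}
EG (AG ¬wait): greatest fixpoint, start Z0 = {t7, t8}, keep only states in Sat with some successor in Z. Already a fixed point.
Sat(EG (AG ¬wait)) = {t7, t8}
t5 ∉ Sat(EG (AG ¬wait)) = {t7, t8}, so the formula does not hold at t5.

No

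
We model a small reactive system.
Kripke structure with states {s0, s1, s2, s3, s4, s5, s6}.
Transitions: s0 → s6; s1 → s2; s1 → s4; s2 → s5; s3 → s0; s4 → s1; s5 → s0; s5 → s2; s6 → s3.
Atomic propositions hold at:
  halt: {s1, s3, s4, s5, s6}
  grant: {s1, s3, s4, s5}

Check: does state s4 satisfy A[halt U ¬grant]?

No

Sat(¬grant) = {s0, s2, s6}
A[halt U ¬grant]: least fixpoint, start Z0 = Sat(¬grant) = {s0, s2, s6}, add states in Sat(halt) with every successor in Z. Z1 = {s0, s2, s3, s5, s6}; fixed.
Sat(A[halt U ¬grant]) = {s0, s2, s3, s5, s6}
s4 ∉ Sat(A[halt U ¬grant]) = {s0, s2, s3, s5, s6}, so the formula does not hold at s4.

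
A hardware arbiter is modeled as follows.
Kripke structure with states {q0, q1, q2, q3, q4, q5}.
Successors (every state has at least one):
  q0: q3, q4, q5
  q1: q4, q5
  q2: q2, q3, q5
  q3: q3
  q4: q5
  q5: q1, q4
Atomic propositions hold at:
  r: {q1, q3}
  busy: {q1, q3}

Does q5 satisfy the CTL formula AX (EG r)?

EG r: greatest fixpoint, start Z0 = {q1, q3}, keep only states in Sat with some successor in Z. Z1 = {q3}; fixed.
Sat(EG r) = {q3}
Sat(AX (EG r)) = {s : every successor in {q3}} = {q3}
q5 ∉ Sat(AX (EG r)) = {q3}, so the formula does not hold at q5.

No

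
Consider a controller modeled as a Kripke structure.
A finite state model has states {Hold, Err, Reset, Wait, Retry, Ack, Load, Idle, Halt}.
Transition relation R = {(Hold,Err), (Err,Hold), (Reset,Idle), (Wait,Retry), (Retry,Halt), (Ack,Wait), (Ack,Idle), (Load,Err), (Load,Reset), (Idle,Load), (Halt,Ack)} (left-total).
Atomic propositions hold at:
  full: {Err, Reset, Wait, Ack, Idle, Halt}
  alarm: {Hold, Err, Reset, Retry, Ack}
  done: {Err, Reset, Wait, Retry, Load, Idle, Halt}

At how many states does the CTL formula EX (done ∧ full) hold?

5

Sat(done ∧ full) = {Err, Reset, Wait, Idle, Halt}
Sat(EX (done ∧ full)) = {s : some successor in {Err, Reset, Wait, Idle, Halt}} = {Hold, Reset, Retry, Ack, Load}
|Sat(EX (done ∧ full))| = |{Hold, Reset, Retry, Ack, Load}| = 5.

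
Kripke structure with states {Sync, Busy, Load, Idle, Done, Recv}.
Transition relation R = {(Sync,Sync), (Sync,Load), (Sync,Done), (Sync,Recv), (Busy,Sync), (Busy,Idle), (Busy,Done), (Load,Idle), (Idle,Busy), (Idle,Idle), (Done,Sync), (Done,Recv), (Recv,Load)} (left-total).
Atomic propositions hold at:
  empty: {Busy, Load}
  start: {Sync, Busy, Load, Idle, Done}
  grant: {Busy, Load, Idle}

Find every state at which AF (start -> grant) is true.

{Busy, Load, Idle, Recv}

Sat(start -> grant) = {Busy, Load, Idle, Recv}
AF (start -> grant): least fixpoint, start Z0 = {Busy, Load, Idle, Recv}, add states with every successor in Z. Already a fixed point.
Sat(AF (start -> grant)) = {Busy, Load, Idle, Recv}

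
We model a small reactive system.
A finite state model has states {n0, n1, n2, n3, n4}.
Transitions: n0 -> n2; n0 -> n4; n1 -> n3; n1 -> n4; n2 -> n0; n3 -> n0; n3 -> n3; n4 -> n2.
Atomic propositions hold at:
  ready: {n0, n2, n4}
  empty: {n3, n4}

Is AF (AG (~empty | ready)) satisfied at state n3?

No

Sat(~empty) = {n0, n1, n2}
Sat(~empty | ready) = {n0, n1, n2, n4}
AG (~empty | ready): greatest fixpoint, start Z0 = {n0, n1, n2, n4}, keep only states in Sat with every successor in Z. Z1 = {n0, n2, n4}; fixed.
Sat(AG (~empty | ready)) = {n0, n2, n4}
AF (AG (~empty | ready)): least fixpoint, start Z0 = {n0, n2, n4}, add states with every successor in Z. Already a fixed point.
Sat(AF (AG (~empty | ready))) = {n0, n2, n4}
n3 ∉ Sat(AF (AG (~empty | ready))) = {n0, n2, n4}, so the formula does not hold at n3.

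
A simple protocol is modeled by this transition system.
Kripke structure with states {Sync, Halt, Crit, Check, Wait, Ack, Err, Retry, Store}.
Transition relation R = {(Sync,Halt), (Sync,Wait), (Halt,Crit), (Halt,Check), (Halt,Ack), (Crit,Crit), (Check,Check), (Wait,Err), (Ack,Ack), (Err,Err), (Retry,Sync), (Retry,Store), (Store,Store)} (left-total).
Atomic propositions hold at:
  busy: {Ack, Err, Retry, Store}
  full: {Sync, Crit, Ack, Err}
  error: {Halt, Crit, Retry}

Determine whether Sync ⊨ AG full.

AG full: greatest fixpoint, start Z0 = {Sync, Crit, Ack, Err}, keep only states in Sat with every successor in Z. Z1 = {Crit, Ack, Err}; fixed.
Sat(AG full) = {Crit, Ack, Err}
Sync ∉ Sat(AG full) = {Crit, Ack, Err}, so the formula does not hold at Sync.

No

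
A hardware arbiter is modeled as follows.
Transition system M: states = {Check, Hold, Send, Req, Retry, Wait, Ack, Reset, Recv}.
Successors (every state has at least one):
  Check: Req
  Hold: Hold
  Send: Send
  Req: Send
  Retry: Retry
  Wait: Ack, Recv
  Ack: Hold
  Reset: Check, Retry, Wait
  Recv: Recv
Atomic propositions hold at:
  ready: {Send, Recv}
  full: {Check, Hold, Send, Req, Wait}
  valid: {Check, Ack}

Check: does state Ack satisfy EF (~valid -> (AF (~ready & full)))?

Yes

Sat(~valid) = {Hold, Send, Req, Retry, Wait, Reset, Recv}
Sat(~ready) = {Check, Hold, Req, Retry, Wait, Ack, Reset}
Sat(~ready & full) = {Check, Hold, Req, Wait}
AF (~ready & full): least fixpoint, start Z0 = {Check, Hold, Req, Wait}, add states with every successor in Z. Z1 = {Check, Hold, Req, Wait, Ack}; fixed.
Sat(AF (~ready & full)) = {Check, Hold, Req, Wait, Ack}
Sat(~valid -> (AF (~ready & full))) = {Check, Hold, Req, Wait, Ack}
EF (~valid -> (AF (~ready & full))): least fixpoint, start Z0 = {Check, Hold, Req, Wait, Ack}, add states with some successor in Z. Z1 = {Check, Hold, Req, Wait, Ack, Reset}; fixed.
Sat(EF (~valid -> (AF (~ready & full)))) = {Check, Hold, Req, Wait, Ack, Reset}
Ack ∈ Sat(EF (~valid -> (AF (~ready & full)))) = {Check, Hold, Req, Wait, Ack, Reset}, so the formula holds at Ack.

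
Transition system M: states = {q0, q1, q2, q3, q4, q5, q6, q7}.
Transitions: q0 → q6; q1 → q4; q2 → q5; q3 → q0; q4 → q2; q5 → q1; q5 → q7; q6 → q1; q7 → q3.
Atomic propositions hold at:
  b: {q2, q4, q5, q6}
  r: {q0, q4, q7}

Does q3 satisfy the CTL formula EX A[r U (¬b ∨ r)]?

Yes

Sat(¬b) = {q0, q1, q3, q7}
Sat(¬b ∨ r) = {q0, q1, q3, q4, q7}
A[r U (¬b ∨ r)]: least fixpoint, start Z0 = Sat((¬b ∨ r)) = {q0, q1, q3, q4, q7}, add states in Sat(r) with every successor in Z. Already a fixed point.
Sat(A[r U (¬b ∨ r)]) = {q0, q1, q3, q4, q7}
Sat(EX A[r U (¬b ∨ r)]) = {s : some successor in {q0, q1, q3, q4, q7}} = {q1, q3, q5, q6, q7}
q3 ∈ Sat(EX A[r U (¬b ∨ r)]) = {q1, q3, q5, q6, q7}, so the formula holds at q3.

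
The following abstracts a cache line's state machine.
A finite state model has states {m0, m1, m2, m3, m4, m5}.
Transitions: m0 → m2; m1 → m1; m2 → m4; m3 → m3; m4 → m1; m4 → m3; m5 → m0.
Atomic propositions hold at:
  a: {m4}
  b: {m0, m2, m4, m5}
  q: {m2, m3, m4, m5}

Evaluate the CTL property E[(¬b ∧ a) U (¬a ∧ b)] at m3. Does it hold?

Sat(¬b) = {m1, m3}
Sat(¬b ∧ a) = ∅
Sat(¬a) = {m0, m1, m2, m3, m5}
Sat(¬a ∧ b) = {m0, m2, m5}
E[(¬b ∧ a) U (¬a ∧ b)]: least fixpoint, start Z0 = Sat((¬a ∧ b)) = {m0, m2, m5}, add states in Sat(¬b ∧ a) with some successor in Z. Already a fixed point.
Sat(E[(¬b ∧ a) U (¬a ∧ b)]) = {m0, m2, m5}
m3 ∉ Sat(E[(¬b ∧ a) U (¬a ∧ b)]) = {m0, m2, m5}, so the formula does not hold at m3.

No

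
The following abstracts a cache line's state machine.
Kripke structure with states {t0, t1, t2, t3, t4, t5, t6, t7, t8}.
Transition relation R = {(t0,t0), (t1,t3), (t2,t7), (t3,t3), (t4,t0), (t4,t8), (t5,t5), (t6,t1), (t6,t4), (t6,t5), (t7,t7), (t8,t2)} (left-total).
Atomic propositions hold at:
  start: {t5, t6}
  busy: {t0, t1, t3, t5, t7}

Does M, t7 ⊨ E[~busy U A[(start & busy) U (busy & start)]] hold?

No

Sat(~busy) = {t2, t4, t6, t8}
Sat(start & busy) = {t5}
Sat(busy & start) = {t5}
A[(start & busy) U (busy & start)]: least fixpoint, start Z0 = Sat((busy & start)) = {t5}, add states in Sat(start & busy) with every successor in Z. Already a fixed point.
Sat(A[(start & busy) U (busy & start)]) = {t5}
E[~busy U A[(start & busy) U (busy & start)]]: least fixpoint, start Z0 = Sat(A[(start & busy) U (busy & start)]) = {t5}, add states in Sat(~busy) with some successor in Z. Z1 = {t5, t6}; fixed.
Sat(E[~busy U A[(start & busy) U (busy & start)]]) = {t5, t6}
t7 ∉ Sat(E[~busy U A[(start & busy) U (busy & start)]]) = {t5, t6}, so the formula does not hold at t7.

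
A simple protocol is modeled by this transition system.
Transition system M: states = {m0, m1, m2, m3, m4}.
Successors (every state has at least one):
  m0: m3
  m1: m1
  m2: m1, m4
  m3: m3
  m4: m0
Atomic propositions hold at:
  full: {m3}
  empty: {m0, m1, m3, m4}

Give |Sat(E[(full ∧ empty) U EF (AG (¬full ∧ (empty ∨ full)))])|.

2

Sat(full ∧ empty) = {m3}
Sat(¬full) = {m0, m1, m2, m4}
Sat(empty ∨ full) = {m0, m1, m3, m4}
Sat(¬full ∧ (empty ∨ full)) = {m0, m1, m4}
AG (¬full ∧ (empty ∨ full)): greatest fixpoint, start Z0 = {m0, m1, m4}, keep only states in Sat with every successor in Z. Z1 = {m1, m4}; Z2 = {m1}; fixed.
Sat(AG (¬full ∧ (empty ∨ full))) = {m1}
EF (AG (¬full ∧ (empty ∨ full))): least fixpoint, start Z0 = {m1}, add states with some successor in Z. Z1 = {m1, m2}; fixed.
Sat(EF (AG (¬full ∧ (empty ∨ full)))) = {m1, m2}
E[(full ∧ empty) U EF (AG (¬full ∧ (empty ∨ full)))]: least fixpoint, start Z0 = Sat(EF (AG (¬full ∧ (empty ∨ full)))) = {m1, m2}, add states in Sat(full ∧ empty) with some successor in Z. Already a fixed point.
Sat(E[(full ∧ empty) U EF (AG (¬full ∧ (empty ∨ full)))]) = {m1, m2}
|Sat(E[(full ∧ empty) U EF (AG (¬full ∧ (empty ∨ full)))])| = |{m1, m2}| = 2.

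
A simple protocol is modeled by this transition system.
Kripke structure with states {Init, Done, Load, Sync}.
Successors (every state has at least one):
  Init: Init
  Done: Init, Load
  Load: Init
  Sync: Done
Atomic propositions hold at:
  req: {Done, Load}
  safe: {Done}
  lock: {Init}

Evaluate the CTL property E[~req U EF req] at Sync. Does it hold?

Sat(~req) = {Init, Sync}
EF req: least fixpoint, start Z0 = {Done, Load}, add states with some successor in Z. Z1 = {Done, Load, Sync}; fixed.
Sat(EF req) = {Done, Load, Sync}
E[~req U EF req]: least fixpoint, start Z0 = Sat(EF req) = {Done, Load, Sync}, add states in Sat(~req) with some successor in Z. Already a fixed point.
Sat(E[~req U EF req]) = {Done, Load, Sync}
Sync ∈ Sat(E[~req U EF req]) = {Done, Load, Sync}, so the formula holds at Sync.

Yes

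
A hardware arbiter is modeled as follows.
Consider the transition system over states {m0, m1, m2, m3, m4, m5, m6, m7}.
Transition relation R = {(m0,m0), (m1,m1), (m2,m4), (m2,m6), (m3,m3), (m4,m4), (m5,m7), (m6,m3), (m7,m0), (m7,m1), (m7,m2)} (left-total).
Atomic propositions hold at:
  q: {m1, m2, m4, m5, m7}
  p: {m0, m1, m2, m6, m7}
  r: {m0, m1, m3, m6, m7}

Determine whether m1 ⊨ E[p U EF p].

Yes

EF p: least fixpoint, start Z0 = {m0, m1, m2, m6, m7}, add states with some successor in Z. Z1 = {m0, m1, m2, m5, m6, m7}; fixed.
Sat(EF p) = {m0, m1, m2, m5, m6, m7}
E[p U EF p]: least fixpoint, start Z0 = Sat(EF p) = {m0, m1, m2, m5, m6, m7}, add states in Sat(p) with some successor in Z. Already a fixed point.
Sat(E[p U EF p]) = {m0, m1, m2, m5, m6, m7}
m1 ∈ Sat(E[p U EF p]) = {m0, m1, m2, m5, m6, m7}, so the formula holds at m1.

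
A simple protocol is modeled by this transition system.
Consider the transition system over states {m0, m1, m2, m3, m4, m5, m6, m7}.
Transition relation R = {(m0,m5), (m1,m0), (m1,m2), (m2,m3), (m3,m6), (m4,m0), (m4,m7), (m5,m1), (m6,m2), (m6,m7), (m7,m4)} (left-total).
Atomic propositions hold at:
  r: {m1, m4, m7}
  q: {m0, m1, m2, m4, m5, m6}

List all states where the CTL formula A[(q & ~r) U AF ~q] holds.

Sat(~r) = {m0, m2, m3, m5, m6}
Sat(q & ~r) = {m0, m2, m5, m6}
Sat(~q) = {m3, m7}
AF ~q: least fixpoint, start Z0 = {m3, m7}, add states with every successor in Z. Z1 = {m2, m3, m7}; Z2 = {m2, m3, m6, m7}; fixed.
Sat(AF ~q) = {m2, m3, m6, m7}
A[(q & ~r) U AF ~q]: least fixpoint, start Z0 = Sat(AF ~q) = {m2, m3, m6, m7}, add states in Sat(q & ~r) with every successor in Z. Already a fixed point.
Sat(A[(q & ~r) U AF ~q]) = {m2, m3, m6, m7}

{m2, m3, m6, m7}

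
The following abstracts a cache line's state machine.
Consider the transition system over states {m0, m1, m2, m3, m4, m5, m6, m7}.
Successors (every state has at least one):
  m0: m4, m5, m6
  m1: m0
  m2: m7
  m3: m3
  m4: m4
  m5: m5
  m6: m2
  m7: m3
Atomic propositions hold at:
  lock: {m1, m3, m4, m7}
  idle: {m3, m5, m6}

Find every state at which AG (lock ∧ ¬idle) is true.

Sat(¬idle) = {m0, m1, m2, m4, m7}
Sat(lock ∧ ¬idle) = {m1, m4, m7}
AG (lock ∧ ¬idle): greatest fixpoint, start Z0 = {m1, m4, m7}, keep only states in Sat with every successor in Z. Z1 = {m4}; fixed.
Sat(AG (lock ∧ ¬idle)) = {m4}

{m4}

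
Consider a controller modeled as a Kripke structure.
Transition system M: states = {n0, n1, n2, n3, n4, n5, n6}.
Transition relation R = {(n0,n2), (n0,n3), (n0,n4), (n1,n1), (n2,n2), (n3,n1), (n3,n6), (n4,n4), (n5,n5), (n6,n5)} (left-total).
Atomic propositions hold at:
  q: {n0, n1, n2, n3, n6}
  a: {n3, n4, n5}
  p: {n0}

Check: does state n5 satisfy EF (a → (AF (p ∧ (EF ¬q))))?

No

Sat(¬q) = {n4, n5}
EF ¬q: least fixpoint, start Z0 = {n4, n5}, add states with some successor in Z. Z1 = {n0, n4, n5, n6}; Z2 = {n0, n3, n4, n5, n6}; fixed.
Sat(EF ¬q) = {n0, n3, n4, n5, n6}
Sat(p ∧ (EF ¬q)) = {n0}
AF (p ∧ (EF ¬q)): least fixpoint, start Z0 = {n0}, add states with every successor in Z. Already a fixed point.
Sat(AF (p ∧ (EF ¬q))) = {n0}
Sat(a → (AF (p ∧ (EF ¬q)))) = {n0, n1, n2, n6}
EF (a → (AF (p ∧ (EF ¬q)))): least fixpoint, start Z0 = {n0, n1, n2, n6}, add states with some successor in Z. Z1 = {n0, n1, n2, n3, n6}; fixed.
Sat(EF (a → (AF (p ∧ (EF ¬q))))) = {n0, n1, n2, n3, n6}
n5 ∉ Sat(EF (a → (AF (p ∧ (EF ¬q))))) = {n0, n1, n2, n3, n6}, so the formula does not hold at n5.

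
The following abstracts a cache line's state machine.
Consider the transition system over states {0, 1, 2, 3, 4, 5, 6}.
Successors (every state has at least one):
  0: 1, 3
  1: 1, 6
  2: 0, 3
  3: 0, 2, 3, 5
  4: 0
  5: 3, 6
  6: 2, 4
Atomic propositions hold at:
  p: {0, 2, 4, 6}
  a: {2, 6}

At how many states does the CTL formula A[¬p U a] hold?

Sat(¬p) = {1, 3, 5}
A[¬p U a]: least fixpoint, start Z0 = Sat(a) = {2, 6}, add states in Sat(¬p) with every successor in Z. Already a fixed point.
Sat(A[¬p U a]) = {2, 6}
|Sat(A[¬p U a])| = |{2, 6}| = 2.

2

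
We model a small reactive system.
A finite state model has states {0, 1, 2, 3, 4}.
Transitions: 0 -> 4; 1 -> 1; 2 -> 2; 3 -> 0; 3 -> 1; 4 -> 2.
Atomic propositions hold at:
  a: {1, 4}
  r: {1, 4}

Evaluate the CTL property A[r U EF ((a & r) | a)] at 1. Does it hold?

Yes

Sat(a & r) = {1, 4}
Sat((a & r) | a) = {1, 4}
EF ((a & r) | a): least fixpoint, start Z0 = {1, 4}, add states with some successor in Z. Z1 = {0, 1, 3, 4}; fixed.
Sat(EF ((a & r) | a)) = {0, 1, 3, 4}
A[r U EF ((a & r) | a)]: least fixpoint, start Z0 = Sat(EF ((a & r) | a)) = {0, 1, 3, 4}, add states in Sat(r) with every successor in Z. Already a fixed point.
Sat(A[r U EF ((a & r) | a)]) = {0, 1, 3, 4}
1 ∈ Sat(A[r U EF ((a & r) | a)]) = {0, 1, 3, 4}, so the formula holds at 1.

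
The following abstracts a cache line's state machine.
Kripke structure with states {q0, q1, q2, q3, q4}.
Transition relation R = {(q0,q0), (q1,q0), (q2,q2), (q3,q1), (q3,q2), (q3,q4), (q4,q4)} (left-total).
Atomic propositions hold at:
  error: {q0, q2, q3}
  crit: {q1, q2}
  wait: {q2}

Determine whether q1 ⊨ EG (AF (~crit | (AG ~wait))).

Sat(~crit) = {q0, q3, q4}
Sat(~wait) = {q0, q1, q3, q4}
AG ~wait: greatest fixpoint, start Z0 = {q0, q1, q3, q4}, keep only states in Sat with every successor in Z. Z1 = {q0, q1, q4}; fixed.
Sat(AG ~wait) = {q0, q1, q4}
Sat(~crit | (AG ~wait)) = {q0, q1, q3, q4}
AF (~crit | (AG ~wait)): least fixpoint, start Z0 = {q0, q1, q3, q4}, add states with every successor in Z. Already a fixed point.
Sat(AF (~crit | (AG ~wait))) = {q0, q1, q3, q4}
EG (AF (~crit | (AG ~wait))): greatest fixpoint, start Z0 = {q0, q1, q3, q4}, keep only states in Sat with some successor in Z. Already a fixed point.
Sat(EG (AF (~crit | (AG ~wait)))) = {q0, q1, q3, q4}
q1 ∈ Sat(EG (AF (~crit | (AG ~wait)))) = {q0, q1, q3, q4}, so the formula holds at q1.

Yes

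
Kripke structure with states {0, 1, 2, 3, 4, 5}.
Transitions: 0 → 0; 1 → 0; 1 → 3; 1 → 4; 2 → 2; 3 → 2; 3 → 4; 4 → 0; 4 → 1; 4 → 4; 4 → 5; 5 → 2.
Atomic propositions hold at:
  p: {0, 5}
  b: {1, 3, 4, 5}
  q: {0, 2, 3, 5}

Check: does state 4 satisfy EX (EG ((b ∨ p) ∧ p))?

Sat(b ∨ p) = {0, 1, 3, 4, 5}
Sat((b ∨ p) ∧ p) = {0, 5}
EG ((b ∨ p) ∧ p): greatest fixpoint, start Z0 = {0, 5}, keep only states in Sat with some successor in Z. Z1 = {0}; fixed.
Sat(EG ((b ∨ p) ∧ p)) = {0}
Sat(EX (EG ((b ∨ p) ∧ p))) = {s : some successor in {0}} = {0, 1, 4}
4 ∈ Sat(EX (EG ((b ∨ p) ∧ p))) = {0, 1, 4}, so the formula holds at 4.

Yes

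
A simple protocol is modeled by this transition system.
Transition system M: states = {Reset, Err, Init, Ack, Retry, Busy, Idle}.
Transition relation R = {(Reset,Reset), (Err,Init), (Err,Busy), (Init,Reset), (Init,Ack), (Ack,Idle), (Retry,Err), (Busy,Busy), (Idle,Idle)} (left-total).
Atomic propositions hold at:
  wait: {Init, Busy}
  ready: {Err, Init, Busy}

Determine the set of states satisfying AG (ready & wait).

Sat(ready & wait) = {Init, Busy}
AG (ready & wait): greatest fixpoint, start Z0 = {Init, Busy}, keep only states in Sat with every successor in Z. Z1 = {Busy}; fixed.
Sat(AG (ready & wait)) = {Busy}

{Busy}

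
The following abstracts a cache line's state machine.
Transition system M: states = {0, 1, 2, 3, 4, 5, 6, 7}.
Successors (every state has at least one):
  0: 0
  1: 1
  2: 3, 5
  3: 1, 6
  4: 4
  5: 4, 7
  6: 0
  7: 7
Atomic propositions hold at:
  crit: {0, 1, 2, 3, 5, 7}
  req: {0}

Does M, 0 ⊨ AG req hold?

AG req: greatest fixpoint, start Z0 = {0}, keep only states in Sat with every successor in Z. Already a fixed point.
Sat(AG req) = {0}
0 ∈ Sat(AG req) = {0}, so the formula holds at 0.

Yes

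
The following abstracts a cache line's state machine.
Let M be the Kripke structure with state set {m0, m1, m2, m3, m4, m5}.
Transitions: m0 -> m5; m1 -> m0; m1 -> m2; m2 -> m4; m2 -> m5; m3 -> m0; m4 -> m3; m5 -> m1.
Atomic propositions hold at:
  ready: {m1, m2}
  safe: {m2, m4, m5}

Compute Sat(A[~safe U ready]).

Sat(~safe) = {m0, m1, m3}
A[~safe U ready]: least fixpoint, start Z0 = Sat(ready) = {m1, m2}, add states in Sat(~safe) with every successor in Z. Already a fixed point.
Sat(A[~safe U ready]) = {m1, m2}

{m1, m2}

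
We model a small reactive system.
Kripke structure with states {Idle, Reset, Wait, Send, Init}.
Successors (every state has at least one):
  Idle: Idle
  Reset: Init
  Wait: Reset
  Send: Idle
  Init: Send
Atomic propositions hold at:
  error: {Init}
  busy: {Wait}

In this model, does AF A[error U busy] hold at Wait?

Yes

A[error U busy]: least fixpoint, start Z0 = Sat(busy) = {Wait}, add states in Sat(error) with every successor in Z. Already a fixed point.
Sat(A[error U busy]) = {Wait}
AF A[error U busy]: least fixpoint, start Z0 = {Wait}, add states with every successor in Z. Already a fixed point.
Sat(AF A[error U busy]) = {Wait}
Wait ∈ Sat(AF A[error U busy]) = {Wait}, so the formula holds at Wait.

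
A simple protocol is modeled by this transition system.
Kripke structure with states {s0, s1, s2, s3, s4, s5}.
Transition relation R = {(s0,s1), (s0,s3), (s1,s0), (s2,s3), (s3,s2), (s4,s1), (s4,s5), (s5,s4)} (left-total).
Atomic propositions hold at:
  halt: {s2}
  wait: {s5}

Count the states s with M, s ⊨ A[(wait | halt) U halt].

Sat(wait | halt) = {s2, s5}
A[(wait | halt) U halt]: least fixpoint, start Z0 = Sat(halt) = {s2}, add states in Sat(wait | halt) with every successor in Z. Already a fixed point.
Sat(A[(wait | halt) U halt]) = {s2}
|Sat(A[(wait | halt) U halt])| = |{s2}| = 1.

1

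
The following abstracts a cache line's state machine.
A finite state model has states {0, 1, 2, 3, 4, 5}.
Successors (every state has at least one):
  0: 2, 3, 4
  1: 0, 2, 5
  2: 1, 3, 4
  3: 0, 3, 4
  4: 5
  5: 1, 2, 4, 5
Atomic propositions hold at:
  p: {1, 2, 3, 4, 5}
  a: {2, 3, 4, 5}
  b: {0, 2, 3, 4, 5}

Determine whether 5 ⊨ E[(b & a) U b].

Sat(b & a) = {2, 3, 4, 5}
E[(b & a) U b]: least fixpoint, start Z0 = Sat(b) = {0, 2, 3, 4, 5}, add states in Sat(b & a) with some successor in Z. Already a fixed point.
Sat(E[(b & a) U b]) = {0, 2, 3, 4, 5}
5 ∈ Sat(E[(b & a) U b]) = {0, 2, 3, 4, 5}, so the formula holds at 5.

Yes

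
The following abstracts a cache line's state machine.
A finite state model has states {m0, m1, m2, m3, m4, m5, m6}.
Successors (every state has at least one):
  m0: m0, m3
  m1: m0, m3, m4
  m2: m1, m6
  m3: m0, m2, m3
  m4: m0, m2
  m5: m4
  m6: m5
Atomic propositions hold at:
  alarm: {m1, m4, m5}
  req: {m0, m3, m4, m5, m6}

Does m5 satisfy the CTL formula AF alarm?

Yes

AF alarm: least fixpoint, start Z0 = {m1, m4, m5}, add states with every successor in Z. Z1 = {m1, m4, m5, m6}; Z2 = {m1, m2, m4, m5, m6}; fixed.
Sat(AF alarm) = {m1, m2, m4, m5, m6}
m5 ∈ Sat(AF alarm) = {m1, m2, m4, m5, m6}, so the formula holds at m5.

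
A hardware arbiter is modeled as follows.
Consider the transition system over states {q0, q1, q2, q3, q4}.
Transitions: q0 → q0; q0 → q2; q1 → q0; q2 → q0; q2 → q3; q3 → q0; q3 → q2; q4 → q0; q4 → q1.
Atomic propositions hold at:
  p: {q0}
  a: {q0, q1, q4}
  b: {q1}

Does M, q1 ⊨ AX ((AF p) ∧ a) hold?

Yes

AF p: least fixpoint, start Z0 = {q0}, add states with every successor in Z. Z1 = {q0, q1}; Z2 = {q0, q1, q4}; fixed.
Sat(AF p) = {q0, q1, q4}
Sat((AF p) ∧ a) = {q0, q1, q4}
Sat(AX ((AF p) ∧ a)) = {s : every successor in {q0, q1, q4}} = {q1, q4}
q1 ∈ Sat(AX ((AF p) ∧ a)) = {q1, q4}, so the formula holds at q1.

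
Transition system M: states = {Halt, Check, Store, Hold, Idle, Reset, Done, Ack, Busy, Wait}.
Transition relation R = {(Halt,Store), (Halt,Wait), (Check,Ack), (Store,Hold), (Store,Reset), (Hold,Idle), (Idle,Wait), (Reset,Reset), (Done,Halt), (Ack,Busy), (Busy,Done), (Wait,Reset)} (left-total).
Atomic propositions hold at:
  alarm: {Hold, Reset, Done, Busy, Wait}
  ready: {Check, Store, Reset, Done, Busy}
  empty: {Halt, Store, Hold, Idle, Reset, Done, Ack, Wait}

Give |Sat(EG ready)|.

2

EG ready: greatest fixpoint, start Z0 = {Check, Store, Reset, Done, Busy}, keep only states in Sat with some successor in Z. Z1 = {Store, Reset, Busy}; Z2 = {Store, Reset}; fixed.
Sat(EG ready) = {Store, Reset}
|Sat(EG ready)| = |{Store, Reset}| = 2.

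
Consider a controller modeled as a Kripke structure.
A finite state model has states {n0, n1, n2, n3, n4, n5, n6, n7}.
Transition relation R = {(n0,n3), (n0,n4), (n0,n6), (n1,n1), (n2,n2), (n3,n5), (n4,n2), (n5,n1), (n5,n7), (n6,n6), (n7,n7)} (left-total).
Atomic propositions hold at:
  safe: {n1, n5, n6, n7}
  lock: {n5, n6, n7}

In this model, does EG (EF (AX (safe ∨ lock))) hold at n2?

No

Sat(safe ∨ lock) = {n1, n5, n6, n7}
Sat(AX (safe ∨ lock)) = {s : every successor in {n1, n5, n6, n7}} = {n1, n3, n5, n6, n7}
EF (AX (safe ∨ lock)): least fixpoint, start Z0 = {n1, n3, n5, n6, n7}, add states with some successor in Z. Z1 = {n0, n1, n3, n5, n6, n7}; fixed.
Sat(EF (AX (safe ∨ lock))) = {n0, n1, n3, n5, n6, n7}
EG (EF (AX (safe ∨ lock))): greatest fixpoint, start Z0 = {n0, n1, n3, n5, n6, n7}, keep only states in Sat with some successor in Z. Already a fixed point.
Sat(EG (EF (AX (safe ∨ lock)))) = {n0, n1, n3, n5, n6, n7}
n2 ∉ Sat(EG (EF (AX (safe ∨ lock)))) = {n0, n1, n3, n5, n6, n7}, so the formula does not hold at n2.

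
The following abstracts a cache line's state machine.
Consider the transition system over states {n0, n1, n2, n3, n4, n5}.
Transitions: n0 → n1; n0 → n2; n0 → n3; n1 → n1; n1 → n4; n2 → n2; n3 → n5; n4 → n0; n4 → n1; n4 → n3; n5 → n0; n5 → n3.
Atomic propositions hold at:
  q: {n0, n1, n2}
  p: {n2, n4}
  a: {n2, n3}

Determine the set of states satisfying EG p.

{n2}

EG p: greatest fixpoint, start Z0 = {n2, n4}, keep only states in Sat with some successor in Z. Z1 = {n2}; fixed.
Sat(EG p) = {n2}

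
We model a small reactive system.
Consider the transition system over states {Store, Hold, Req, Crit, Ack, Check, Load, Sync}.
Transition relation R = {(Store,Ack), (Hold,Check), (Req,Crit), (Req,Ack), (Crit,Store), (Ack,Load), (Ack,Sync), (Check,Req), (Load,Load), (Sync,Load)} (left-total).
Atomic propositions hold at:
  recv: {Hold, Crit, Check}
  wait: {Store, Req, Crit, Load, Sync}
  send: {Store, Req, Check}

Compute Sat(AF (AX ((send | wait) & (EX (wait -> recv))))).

Sat(send | wait) = {Store, Req, Crit, Check, Load, Sync}
Sat(wait -> recv) = {Hold, Crit, Ack, Check}
Sat(EX (wait -> recv)) = {s : some successor in {Hold, Crit, Ack, Check}} = {Store, Hold, Req}
Sat((send | wait) & (EX (wait -> recv))) = {Store, Req}
Sat(AX ((send | wait) & (EX (wait -> recv)))) = {s : every successor in {Store, Req}} = {Crit, Check}
AF (AX ((send | wait) & (EX (wait -> recv)))): least fixpoint, start Z0 = {Crit, Check}, add states with every successor in Z. Z1 = {Hold, Crit, Check}; fixed.
Sat(AF (AX ((send | wait) & (EX (wait -> recv))))) = {Hold, Crit, Check}

{Hold, Crit, Check}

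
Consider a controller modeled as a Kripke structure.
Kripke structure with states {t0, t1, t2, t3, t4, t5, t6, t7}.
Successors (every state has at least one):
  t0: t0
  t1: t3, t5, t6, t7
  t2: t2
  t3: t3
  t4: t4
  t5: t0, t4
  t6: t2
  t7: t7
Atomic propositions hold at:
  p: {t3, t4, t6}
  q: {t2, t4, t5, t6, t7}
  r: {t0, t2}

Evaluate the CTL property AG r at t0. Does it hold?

Yes

AG r: greatest fixpoint, start Z0 = {t0, t2}, keep only states in Sat with every successor in Z. Already a fixed point.
Sat(AG r) = {t0, t2}
t0 ∈ Sat(AG r) = {t0, t2}, so the formula holds at t0.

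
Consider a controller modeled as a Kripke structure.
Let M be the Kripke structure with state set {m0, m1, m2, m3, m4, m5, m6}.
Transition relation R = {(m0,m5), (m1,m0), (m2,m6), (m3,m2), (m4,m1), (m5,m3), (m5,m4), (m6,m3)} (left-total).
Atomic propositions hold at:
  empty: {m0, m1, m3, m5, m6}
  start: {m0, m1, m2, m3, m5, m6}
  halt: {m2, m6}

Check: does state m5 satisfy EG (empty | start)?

Yes

Sat(empty | start) = {m0, m1, m2, m3, m5, m6}
EG (empty | start): greatest fixpoint, start Z0 = {m0, m1, m2, m3, m5, m6}, keep only states in Sat with some successor in Z. Already a fixed point.
Sat(EG (empty | start)) = {m0, m1, m2, m3, m5, m6}
m5 ∈ Sat(EG (empty | start)) = {m0, m1, m2, m3, m5, m6}, so the formula holds at m5.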